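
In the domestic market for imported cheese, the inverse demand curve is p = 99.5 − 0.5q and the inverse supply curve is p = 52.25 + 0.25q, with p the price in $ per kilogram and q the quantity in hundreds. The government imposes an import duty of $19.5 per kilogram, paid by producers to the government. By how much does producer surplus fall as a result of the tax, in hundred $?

Rewrite in direct form: qd = 199 − 2p and qs = 4p − 209.
Before the tax: set 199 − 2p = 4p − 209 → p* = $68, q* = 63.
With the tax collected from producers, supply shifts: qs = 4(p − 19.5) − 209.
Solving gives q = 37 with buyers paying $81 and producers receiving $61.5 (the $19.5 wedge).
ΔPS is the trapezoid between Q = 37 and Q = 63 of height $6.5: ½ · (63 + 37) · 6.5 = $325.

Producer surplus falls by $325 hundred.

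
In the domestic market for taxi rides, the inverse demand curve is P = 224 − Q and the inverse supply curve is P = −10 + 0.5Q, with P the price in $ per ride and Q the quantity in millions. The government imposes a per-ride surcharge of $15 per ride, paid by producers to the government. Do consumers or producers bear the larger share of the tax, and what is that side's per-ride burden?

Consumers bear the larger share: $10 per ride.

Inverting to Q(P) form: Qd = 224 − P; Qs = 2P + 20.
Without the tax, 224 − P = 2P + 20 gives 3P = 204, so P* = $68 and Q* = 156.
With the tax collected from producers, supply shifts: Qs = 2(P − 15) + 20.
New equilibrium: consumers pay $78, producers receive $63, Q = 146. (Wedge: Pb − Ps = 15.)
Per-ride burden: consumers $10, producers $5.
Consumers take the larger share because demand is less price-elastic here (demand slope 1 vs supply slope 2).
The less price-elastic side of the market bears the larger share of a per-unit tax.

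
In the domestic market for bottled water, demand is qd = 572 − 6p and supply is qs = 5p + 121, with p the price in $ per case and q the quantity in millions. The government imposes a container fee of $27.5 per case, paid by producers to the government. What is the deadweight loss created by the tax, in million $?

Before the tax: set 572 − 6p = 5p + 121 → p* = $41, q* = 326.
With the tax collected from producers, supply shifts: qs = 5(p − 27.5) + 121.
New equilibrium: buyers pay $53.5, producers receive $26, q = 251. (Wedge: pb − ps = 27.5.)
Quantity falls by |ΔQ| = |326 − 251| = 75.
DWL = ½ · t · |ΔQ| = ½ · 27.5 · 75 = $1031.25.

Deadweight loss = $1031.25 million.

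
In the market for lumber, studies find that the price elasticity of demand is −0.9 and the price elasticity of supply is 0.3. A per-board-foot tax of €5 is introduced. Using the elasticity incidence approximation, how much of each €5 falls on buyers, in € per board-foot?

Incidence ratio: buyers' share ≈ εs / (εs + |εd|) = 0.3 / (0.3 + 0.9) = 0.25.
So buyers bear ≈ 0.25 × €5 = €1.25; sellers bear €3.75.

Buyers bear ≈ €1.25 per board-foot.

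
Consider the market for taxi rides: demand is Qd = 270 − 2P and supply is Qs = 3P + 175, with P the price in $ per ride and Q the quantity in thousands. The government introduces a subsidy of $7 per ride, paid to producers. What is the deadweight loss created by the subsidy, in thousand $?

Deadweight loss = $29.4 thousand.

Before the subsidy: set 270 − 2P = 3P + 175 → P* = $19, Q* = 232.
With a per-unit subsidy paid to producers, each receives P + 7 per unit sold, so supply becomes Qs = 3(P + 7) + 175.
Solving gives Q = 240.4 with buyers paying $14.8 and producers receiving $21.8 (the $7 wedge).
Quantity rises by |ΔQ| = |232 − 240.4| = 8.4.
DWL = ½ · t · |ΔQ| = ½ · 7 · 8.4 = $29.4.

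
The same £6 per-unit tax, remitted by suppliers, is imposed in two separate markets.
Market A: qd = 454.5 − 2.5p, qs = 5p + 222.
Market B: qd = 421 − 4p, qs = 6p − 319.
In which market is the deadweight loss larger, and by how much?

Market A: pre-tax p* = £31, q* = 377; post-tax q = 367; deadweight loss = £30.
Market B: pre-tax p* = £74, q* = 125; post-tax q = 110.6; deadweight loss = £43.2.
Difference: £30 vs £43.2 → market B is larger by £13.2.

Market B, by £13.2.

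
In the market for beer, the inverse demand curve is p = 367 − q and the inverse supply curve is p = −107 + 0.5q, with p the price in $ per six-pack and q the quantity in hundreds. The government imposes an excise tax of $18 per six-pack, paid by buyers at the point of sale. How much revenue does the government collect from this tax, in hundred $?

Inverting to q(p) form: qd = 367 − p; qs = 2p + 214.
Without the tax, 367 − p = 2p + 214 gives 3p = 153, so p* = $51 and q* = 316.
With the tax collected from buyers, demand (in seller-price terms) shifts: qd = 367 − (p + 18).
New equilibrium: buyers pay $63, producers receive $45, q = 304. (Wedge: pb − ps = 18.)
Revenue = t · Q = 18 · 304 = $5472.

Tax revenue = $5472 hundred.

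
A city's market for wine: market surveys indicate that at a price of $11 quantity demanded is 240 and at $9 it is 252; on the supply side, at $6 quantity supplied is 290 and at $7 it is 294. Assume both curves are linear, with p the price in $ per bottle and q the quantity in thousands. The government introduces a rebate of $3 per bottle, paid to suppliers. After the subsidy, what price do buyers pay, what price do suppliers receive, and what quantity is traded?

Buyers pay $2.8; suppliers receive $5.8; quantity = 289.2.

Demand slope: (252 − 240)/(9 − 11) = -6, so qd = 306 − 6p.
Supply slope: (294 − 290)/(7 − 6) = 4, so qs = 4p + 266.
Without the subsidy, 306 − 6p = 4p + 266 gives 10p = 40, so p* = $4 and q* = 282.
With a per-unit subsidy paid to suppliers, each receives p + 3 per unit sold, so supply becomes qs = 4(p + 3) + 266.
New equilibrium: buyers pay $2.8, suppliers receive $5.8, q = 289.2. (Wedge: pb − ps = −3.)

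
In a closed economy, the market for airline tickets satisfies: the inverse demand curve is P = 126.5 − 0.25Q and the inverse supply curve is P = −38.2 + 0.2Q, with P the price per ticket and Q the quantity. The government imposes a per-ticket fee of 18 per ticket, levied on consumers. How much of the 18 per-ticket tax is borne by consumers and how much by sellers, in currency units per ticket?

Consumers bear 10 per ticket; sellers bear 8 per ticket.

Inverting to Q(P) form: Qd = 506 − 4P; Qs = 5P + 191.
Without the tax, 506 − 4P = 5P + 191 gives 9P = 315, so P* = 35 and Q* = 366.
With the tax collected from consumers, demand (in seller-price terms) shifts: Qd = 506 − 4(P + 18).
New equilibrium: consumers pay 45, sellers receive 27, Q = 326. (Wedge: Pb − Ps = 18.)
Burden on consumers: 10; on sellers: 8. (They sum to 18.)
The less price-elastic side of the market bears the larger share of a per-unit tax.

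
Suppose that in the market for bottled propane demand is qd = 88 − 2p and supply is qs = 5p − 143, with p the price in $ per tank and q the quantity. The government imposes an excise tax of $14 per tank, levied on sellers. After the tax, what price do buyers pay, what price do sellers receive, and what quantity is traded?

Buyers pay $43; sellers receive $29; quantity = 2.

Before the tax: set 88 − 2p = 5p − 143 → p* = $33, q* = 22.
With the tax collected from sellers, supply shifts: qs = 5(p − 14) − 143.
New equilibrium: buyers pay $43, sellers receive $29, q = 2. (Wedge: pb − ps = 14.)
The less price-elastic side of the market bears the larger share of a per-unit tax.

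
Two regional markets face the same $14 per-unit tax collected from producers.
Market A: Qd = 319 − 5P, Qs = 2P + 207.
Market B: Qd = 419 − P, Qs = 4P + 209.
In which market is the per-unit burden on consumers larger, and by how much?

Market B, by $7.2.

Market A: pre-tax P* = $16, Q* = 239; post-tax Q = 219; per-unit burden on consumers = $4.
Market B: pre-tax P* = $42, Q* = 377; post-tax Q = 365.8; per-unit burden on consumers = $11.2.
Difference: $4 vs $11.2 → market B is larger by $7.2.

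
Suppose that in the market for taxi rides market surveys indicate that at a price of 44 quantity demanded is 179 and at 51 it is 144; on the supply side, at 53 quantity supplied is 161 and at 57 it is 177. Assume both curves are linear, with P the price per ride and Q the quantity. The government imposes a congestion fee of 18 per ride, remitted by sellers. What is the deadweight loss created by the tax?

Demand slope: (144 − 179)/(51 − 44) = -5, so Qd = 399 − 5P.
Supply slope: (177 − 161)/(57 − 53) = 4, so Qs = 4P − 51.
Without the tax, 399 − 5P = 4P − 51 gives 9P = 450, so P* = 50 and Q* = 149.
With the tax collected from sellers, supply shifts: Qs = 4(P − 18) − 51.
New equilibrium: consumers pay 58, sellers receive 40, Q = 109. (Wedge: Pb − Ps = 18.)
Quantity falls by |ΔQ| = |149 − 109| = 40.
DWL = ½ · t · |ΔQ| = ½ · 18 · 40 = 360.

Deadweight loss = 360.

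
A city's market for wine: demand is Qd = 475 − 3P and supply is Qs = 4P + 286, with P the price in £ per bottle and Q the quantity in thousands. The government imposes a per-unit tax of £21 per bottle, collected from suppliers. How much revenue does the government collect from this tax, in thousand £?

Tax revenue = £7518 thousand.

Without the tax, 475 − 3P = 4P + 286 gives 7P = 189, so P* = £27 and Q* = 394.
With the tax collected from suppliers, supply shifts: Qs = 4(P − 21) + 286.
New equilibrium: consumers pay £39, suppliers receive £18, Q = 358. (Wedge: Pb − Ps = 21.)
Revenue = t · Q = 21 · 358 = £7518.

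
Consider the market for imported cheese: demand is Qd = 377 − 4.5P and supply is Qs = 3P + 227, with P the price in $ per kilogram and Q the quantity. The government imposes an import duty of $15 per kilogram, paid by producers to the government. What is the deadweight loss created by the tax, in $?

Deadweight loss = $202.5.

Before the tax: set 377 − 4.5P = 3P + 227 → P* = $20, Q* = 287.
With the tax collected from producers, supply shifts: Qs = 3(P − 15) + 227.
New equilibrium: consumers pay $26, producers receive $11, Q = 260. (Wedge: Pb − Ps = 15.)
Quantity falls by |ΔQ| = |287 − 260| = 27.
DWL = ½ · t · |ΔQ| = ½ · 15 · 27 = $202.5.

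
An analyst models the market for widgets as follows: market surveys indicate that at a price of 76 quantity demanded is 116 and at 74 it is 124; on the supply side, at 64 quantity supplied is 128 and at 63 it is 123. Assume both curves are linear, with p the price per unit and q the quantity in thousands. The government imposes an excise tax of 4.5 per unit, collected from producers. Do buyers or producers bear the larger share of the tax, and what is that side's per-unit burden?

Demand slope: (124 − 116)/(74 − 76) = -4, so qd = 420 − 4p.
Supply slope: (123 − 128)/(63 − 64) = 5, so qs = 5p − 192.
Without the tax, 420 − 4p = 5p − 192 gives 9p = 612, so p* = 68 and q* = 148.
With the tax collected from producers, supply shifts: qs = 5(p − 4.5) − 192.
Solving gives q = 138 with buyers paying 70.5 and producers receiving 66 (the 4.5 wedge).
Per-unit burden: buyers 2.5, producers 2.
Buyers take the larger share because demand is less price-elastic here (demand slope 4 vs supply slope 5).
The less price-elastic side of the market bears the larger share of a per-unit tax.

Buyers bear the larger share: 2.5 per unit.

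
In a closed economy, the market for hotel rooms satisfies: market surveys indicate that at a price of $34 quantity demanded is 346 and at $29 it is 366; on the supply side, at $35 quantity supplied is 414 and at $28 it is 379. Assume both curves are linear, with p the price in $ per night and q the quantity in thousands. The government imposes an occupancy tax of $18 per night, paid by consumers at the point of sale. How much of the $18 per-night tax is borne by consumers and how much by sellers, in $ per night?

Demand slope: (366 − 346)/(29 − 34) = -4, so qd = 482 − 4p.
Supply slope: (379 − 414)/(28 − 35) = 5, so qs = 5p + 239.
Before the tax: set 482 − 4p = 5p + 239 → p* = $27, q* = 374.
With the tax collected from consumers, demand (in seller-price terms) shifts: qd = 482 − 4(p + 18).
New equilibrium: consumers pay $37, sellers receive $19, q = 334. (Wedge: pb − ps = 18.)
Burden on consumers: $10; on sellers: $8. (They sum to $18.)

Consumers bear $10 per night; sellers bear $8 per night.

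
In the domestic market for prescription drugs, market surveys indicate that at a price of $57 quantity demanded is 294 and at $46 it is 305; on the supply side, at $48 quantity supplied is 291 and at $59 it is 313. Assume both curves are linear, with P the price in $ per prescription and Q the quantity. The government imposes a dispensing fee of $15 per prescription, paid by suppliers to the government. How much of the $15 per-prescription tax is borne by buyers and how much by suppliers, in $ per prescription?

Demand slope: (305 − 294)/(46 − 57) = -1, so Qd = 351 − P.
Supply slope: (313 − 291)/(59 − 48) = 2, so Qs = 2P + 195.
Before the tax: set 351 − P = 2P + 195 → P* = $52, Q* = 299.
With the tax collected from suppliers, supply shifts: Qs = 2(P − 15) + 195.
Solving gives Q = 289 with buyers paying $62 and suppliers receiving $47 (the $15 wedge).
Burden on buyers: $10; on suppliers: $5. (They sum to $15.)
The less price-elastic side of the market bears the larger share of a per-unit tax.

Buyers bear $10 per prescription; suppliers bear $5 per prescription.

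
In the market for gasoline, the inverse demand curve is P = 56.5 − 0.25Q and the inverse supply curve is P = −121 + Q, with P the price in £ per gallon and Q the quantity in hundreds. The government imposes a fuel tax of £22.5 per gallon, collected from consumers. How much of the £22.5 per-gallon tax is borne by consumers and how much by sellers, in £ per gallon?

Rewrite in direct form: Qd = 226 − 4P and Qs = P + 121.
Before the tax: set 226 − 4P = P + 121 → P* = £21, Q* = 142.
With the tax collected from consumers, demand (in seller-price terms) shifts: Qd = 226 − 4(P + 22.5).
New equilibrium: consumers pay £25.5, sellers receive £3, Q = 124. (Wedge: Pb − Ps = 22.5.)
Burden on consumers: £4.5; on sellers: £18. (They sum to £22.5.)
The less price-elastic side of the market bears the larger share of a per-unit tax.

Consumers bear £4.5 per gallon; sellers bear £18 per gallon.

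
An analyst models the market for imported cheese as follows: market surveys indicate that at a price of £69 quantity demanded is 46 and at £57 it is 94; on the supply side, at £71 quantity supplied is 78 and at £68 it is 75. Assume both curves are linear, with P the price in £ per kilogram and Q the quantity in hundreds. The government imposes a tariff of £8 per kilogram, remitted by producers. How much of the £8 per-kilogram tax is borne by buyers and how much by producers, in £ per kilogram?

Buyers bear £1.6 per kilogram; producers bear £6.4 per kilogram.

Demand slope: (94 − 46)/(57 − 69) = -4, so Qd = 322 − 4P.
Supply slope: (75 − 78)/(68 − 71) = 1, so Qs = P + 7.
Before the tax: set 322 − 4P = P + 7 → P* = £63, Q* = 70.
With the tax collected from producers, supply shifts: Qs = (P − 8) + 7.
New equilibrium: buyers pay £64.6, producers receive £56.6, Q = 63.6. (Wedge: Pb − Ps = 8.)
Burden on buyers: £1.6; on producers: £6.4. (They sum to £8.)
The less price-elastic side of the market bears the larger share of a per-unit tax.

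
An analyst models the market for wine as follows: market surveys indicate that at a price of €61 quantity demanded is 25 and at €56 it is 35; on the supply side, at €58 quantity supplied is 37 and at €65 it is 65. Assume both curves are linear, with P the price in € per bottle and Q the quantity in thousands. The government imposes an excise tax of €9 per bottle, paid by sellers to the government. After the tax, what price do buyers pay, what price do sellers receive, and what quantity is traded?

Buyers pay €63; sellers receive €54; quantity = 21.

Demand slope: (35 − 25)/(56 − 61) = -2, so Qd = 147 − 2P.
Supply slope: (65 − 37)/(65 − 58) = 4, so Qs = 4P − 195.
Without the tax, 147 − 2P = 4P − 195 gives 6P = 342, so P* = €57 and Q* = 33.
With the tax collected from sellers, supply shifts: Qs = 4(P − 9) − 195.
Solving gives Q = 21 with buyers paying €63 and sellers receiving €54 (the €9 wedge).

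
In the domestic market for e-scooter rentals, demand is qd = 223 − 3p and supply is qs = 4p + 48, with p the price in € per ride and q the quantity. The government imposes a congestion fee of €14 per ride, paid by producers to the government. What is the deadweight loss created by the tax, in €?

Before the tax: set 223 − 3p = 4p + 48 → p* = €25, q* = 148.
With the tax collected from producers, supply shifts: qs = 4(p − 14) + 48.
New equilibrium: buyers pay €33, producers receive €19, q = 124. (Wedge: pb − ps = 14.)
Quantity falls by |ΔQ| = |148 − 124| = 24.
DWL = ½ · t · |ΔQ| = ½ · 14 · 24 = €168.

Deadweight loss = €168.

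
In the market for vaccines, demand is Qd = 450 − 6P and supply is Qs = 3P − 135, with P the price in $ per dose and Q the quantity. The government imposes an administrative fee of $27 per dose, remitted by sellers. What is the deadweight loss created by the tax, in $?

Deadweight loss = $729.

Before the tax: set 450 − 6P = 3P − 135 → P* = $65, Q* = 60.
With the tax collected from sellers, supply shifts: Qs = 3(P − 27) − 135.
New equilibrium: buyers pay $74, sellers receive $47, Q = 6. (Wedge: Pb − Ps = 27.)
Quantity falls by |ΔQ| = |60 − 6| = 54.
DWL = ½ · t · |ΔQ| = ½ · 27 · 54 = $729.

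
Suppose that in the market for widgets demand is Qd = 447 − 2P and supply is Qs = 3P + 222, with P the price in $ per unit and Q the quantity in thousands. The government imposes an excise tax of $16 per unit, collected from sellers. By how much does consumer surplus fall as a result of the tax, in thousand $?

Without the tax, 447 − 2P = 3P + 222 gives 5P = 225, so P* = $45 and Q* = 357.
With the tax collected from sellers, supply shifts: Qs = 3(P − 16) + 222.
Solving gives Q = 337.8 with consumers paying $54.6 and sellers receiving $38.6 (the $16 wedge).
ΔCS is the trapezoid between Q = 337.8 and Q = 357 of height $9.6: ½ · (357 + 337.8) · 9.6 = $3335.04.

Consumer surplus falls by $3335.04 thousand.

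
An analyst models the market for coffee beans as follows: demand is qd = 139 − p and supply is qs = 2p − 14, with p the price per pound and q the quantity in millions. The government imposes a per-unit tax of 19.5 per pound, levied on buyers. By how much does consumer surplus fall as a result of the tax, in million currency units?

Before the tax: set 139 − p = 2p − 14 → p* = 51, q* = 88.
With the tax collected from buyers, demand (in seller-price terms) shifts: qd = 139 − (p + 19.5).
New equilibrium: buyers pay 64, suppliers receive 44.5, q = 75. (Wedge: pb − ps = 19.5.)
ΔCS is the trapezoid between Q = 75 and Q = 88 of height 13: ½ · (88 + 75) · 13 = 1059.5.

Consumer surplus falls by 1059.5 million.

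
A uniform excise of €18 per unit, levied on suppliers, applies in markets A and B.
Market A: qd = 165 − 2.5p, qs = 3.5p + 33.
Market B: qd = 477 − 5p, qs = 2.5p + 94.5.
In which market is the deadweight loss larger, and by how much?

Market A: pre-tax p* = €22, q* = 110; post-tax q = 83.75; deadweight loss = €236.25.
Market B: pre-tax p* = €51, q* = 222; post-tax q = 192; deadweight loss = €270.
Difference: €236.25 vs €270 → market B is larger by €33.75.

Market B, by €33.75.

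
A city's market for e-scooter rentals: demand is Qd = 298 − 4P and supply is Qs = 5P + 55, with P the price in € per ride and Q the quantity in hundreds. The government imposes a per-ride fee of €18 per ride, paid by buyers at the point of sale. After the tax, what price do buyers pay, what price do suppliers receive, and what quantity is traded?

Before the tax: set 298 − 4P = 5P + 55 → P* = €27, Q* = 190.
With the tax collected from buyers, demand (in seller-price terms) shifts: Qd = 298 − 4(P + 18).
Solving gives Q = 150 with buyers paying €37 and suppliers receiving €19 (the €18 wedge).

Buyers pay €37; suppliers receive €19; quantity = 150.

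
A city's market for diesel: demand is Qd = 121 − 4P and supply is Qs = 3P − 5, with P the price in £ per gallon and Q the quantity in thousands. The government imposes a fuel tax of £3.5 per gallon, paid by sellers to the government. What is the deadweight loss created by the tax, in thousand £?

Without the tax, 121 − 4P = 3P − 5 gives 7P = 126, so P* = £18 and Q* = 49.
With the tax collected from sellers, supply shifts: Qs = 3(P − 3.5) − 5.
New equilibrium: buyers pay £19.5, sellers receive £16, Q = 43. (Wedge: Pb − Ps = 3.5.)
Quantity falls by |ΔQ| = |49 − 43| = 6.
DWL = ½ · t · |ΔQ| = ½ · 3.5 · 6 = £10.5.

Deadweight loss = £10.5 thousand.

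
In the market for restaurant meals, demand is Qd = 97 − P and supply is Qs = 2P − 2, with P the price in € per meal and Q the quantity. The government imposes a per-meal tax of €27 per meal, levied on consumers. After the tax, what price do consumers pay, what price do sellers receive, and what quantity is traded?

Consumers pay €51; sellers receive €24; quantity = 46.

Without the tax, 97 − P = 2P − 2 gives 3P = 99, so P* = €33 and Q* = 64.
With the tax collected from consumers, demand (in seller-price terms) shifts: Qd = 97 − (P + 27).
Solving gives Q = 46 with consumers paying €51 and sellers receiving €24 (the €27 wedge).
The less price-elastic side of the market bears the larger share of a per-unit tax.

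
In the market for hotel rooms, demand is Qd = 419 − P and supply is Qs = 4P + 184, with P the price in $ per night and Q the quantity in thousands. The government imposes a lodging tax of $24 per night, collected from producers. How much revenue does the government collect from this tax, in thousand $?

Tax revenue = $8467.2 thousand.

Without the tax, 419 − P = 4P + 184 gives 5P = 235, so P* = $47 and Q* = 372.
With the tax collected from producers, supply shifts: Qs = 4(P − 24) + 184.
New equilibrium: buyers pay $66.2, producers receive $42.2, Q = 352.8. (Wedge: Pb − Ps = 24.)
Revenue = t · Q = 24 · 352.8 = $8467.2.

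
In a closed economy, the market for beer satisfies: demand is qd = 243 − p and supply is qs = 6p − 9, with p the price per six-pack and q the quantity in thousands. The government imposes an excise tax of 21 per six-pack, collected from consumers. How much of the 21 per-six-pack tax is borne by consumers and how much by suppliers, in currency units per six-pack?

Without the tax, 243 − p = 6p − 9 gives 7p = 252, so p* = 36 and q* = 207.
With the tax collected from consumers, demand (in seller-price terms) shifts: qd = 243 − (p + 21).
Solving gives q = 189 with consumers paying 54 and suppliers receiving 33 (the 21 wedge).
Burden on consumers: 18; on suppliers: 3. (They sum to 21.)
The less price-elastic side of the market bears the larger share of a per-unit tax.

Consumers bear 18 per six-pack; suppliers bear 3 per six-pack.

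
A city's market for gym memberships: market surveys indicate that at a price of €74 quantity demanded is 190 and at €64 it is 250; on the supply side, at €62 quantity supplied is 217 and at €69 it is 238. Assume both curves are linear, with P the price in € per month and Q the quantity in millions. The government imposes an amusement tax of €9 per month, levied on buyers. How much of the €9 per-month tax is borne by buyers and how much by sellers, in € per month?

Buyers bear €3 per month; sellers bear €6 per month.

Demand slope: (250 − 190)/(64 − 74) = -6, so Qd = 634 − 6P.
Supply slope: (238 − 217)/(69 − 62) = 3, so Qs = 3P + 31.
Before the tax: set 634 − 6P = 3P + 31 → P* = €67, Q* = 232.
With the tax collected from buyers, demand (in seller-price terms) shifts: Qd = 634 − 6(P + 9).
New equilibrium: buyers pay €70, sellers receive €61, Q = 214. (Wedge: Pb − Ps = 9.)
Burden on buyers: €3; on sellers: €6. (They sum to €9.)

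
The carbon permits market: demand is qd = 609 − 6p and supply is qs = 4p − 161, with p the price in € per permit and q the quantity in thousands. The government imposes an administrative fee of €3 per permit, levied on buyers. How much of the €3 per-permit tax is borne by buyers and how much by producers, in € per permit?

Before the tax: set 609 − 6p = 4p − 161 → p* = €77, q* = 147.
With the tax collected from buyers, demand (in seller-price terms) shifts: qd = 609 − 6(p + 3).
Solving gives q = 139.8 with buyers paying €78.2 and producers receiving €75.2 (the €3 wedge).
Burden on buyers: €1.2; on producers: €1.8. (They sum to €3.)
The less price-elastic side of the market bears the larger share of a per-unit tax.

Buyers bear €1.2 per permit; producers bear €1.8 per permit.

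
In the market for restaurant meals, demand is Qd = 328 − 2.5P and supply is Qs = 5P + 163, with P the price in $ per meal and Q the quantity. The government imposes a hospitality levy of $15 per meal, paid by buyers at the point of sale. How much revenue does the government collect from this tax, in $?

Without the tax, 328 − 2.5P = 5P + 163 gives 7.5P = 165, so P* = $22 and Q* = 273.
With the tax collected from buyers, demand (in seller-price terms) shifts: Qd = 328 − 2.5(P + 15).
New equilibrium: buyers pay $32, sellers receive $17, Q = 248. (Wedge: Pb − Ps = 15.)
Revenue = t · Q = 15 · 248 = $3720.

Tax revenue = $3720.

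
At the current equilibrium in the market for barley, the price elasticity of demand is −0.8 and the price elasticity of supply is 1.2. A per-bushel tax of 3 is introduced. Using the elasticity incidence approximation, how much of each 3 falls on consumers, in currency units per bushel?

Incidence ratio: consumers' share ≈ εs / (εs + |εd|) = 1.2 / (1.2 + 0.8) = 0.6.
So consumers bear ≈ 0.6 × 3 = 1.8; producers bear 1.2.

Consumers bear ≈ 1.8 per bushel.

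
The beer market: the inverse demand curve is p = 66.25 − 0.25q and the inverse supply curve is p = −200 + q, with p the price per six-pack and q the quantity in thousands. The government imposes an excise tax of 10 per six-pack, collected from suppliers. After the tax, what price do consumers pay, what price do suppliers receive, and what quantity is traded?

Inverting to q(p) form: qd = 265 − 4p; qs = p + 200.
Before the tax: set 265 − 4p = p + 200 → p* = 13, q* = 213.
With the tax collected from suppliers, supply shifts: qs = (p − 10) + 200.
New equilibrium: consumers pay 15, suppliers receive 5, q = 205. (Wedge: pb − ps = 10.)

Consumers pay 15; suppliers receive 5; quantity = 205.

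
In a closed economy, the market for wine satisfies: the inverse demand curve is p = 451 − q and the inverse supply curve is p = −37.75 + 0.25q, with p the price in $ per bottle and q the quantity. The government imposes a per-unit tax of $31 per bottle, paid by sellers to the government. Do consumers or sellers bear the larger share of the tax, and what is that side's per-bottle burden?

Consumers bear the larger share: $24.8 per bottle.

Inverting to q(p) form: qd = 451 − p; qs = 4p + 151.
Before the tax: set 451 − p = 4p + 151 → p* = $60, q* = 391.
With the tax collected from sellers, supply shifts: qs = 4(p − 31) + 151.
New equilibrium: consumers pay $84.8, sellers receive $53.8, q = 366.2. (Wedge: pb − ps = 31.)
Per-bottle burden: consumers $24.8, sellers $6.2.
Consumers take the larger share because demand is less price-elastic here (demand slope 1 vs supply slope 4).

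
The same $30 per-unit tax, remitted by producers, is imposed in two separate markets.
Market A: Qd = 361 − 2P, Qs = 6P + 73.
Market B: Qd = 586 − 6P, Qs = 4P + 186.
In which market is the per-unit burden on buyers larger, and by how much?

Market A: pre-tax P* = $36, Q* = 289; post-tax Q = 244; per-unit burden on buyers = $22.5.
Market B: pre-tax P* = $40, Q* = 346; post-tax Q = 274; per-unit burden on buyers = $12.
Difference: $22.5 vs $12 → market A is larger by $10.5.

Market A, by $10.5.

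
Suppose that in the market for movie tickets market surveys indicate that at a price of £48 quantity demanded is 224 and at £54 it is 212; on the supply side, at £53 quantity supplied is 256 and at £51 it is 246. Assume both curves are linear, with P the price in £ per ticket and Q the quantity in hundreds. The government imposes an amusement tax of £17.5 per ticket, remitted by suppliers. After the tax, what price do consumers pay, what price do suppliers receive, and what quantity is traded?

Consumers pay £59.5; suppliers receive £42; quantity = 201.

Demand slope: (212 − 224)/(54 − 48) = -2, so Qd = 320 − 2P.
Supply slope: (246 − 256)/(51 − 53) = 5, so Qs = 5P − 9.
Before the tax: set 320 − 2P = 5P − 9 → P* = £47, Q* = 226.
With the tax collected from suppliers, supply shifts: Qs = 5(P − 17.5) − 9.
New equilibrium: consumers pay £59.5, suppliers receive £42, Q = 201. (Wedge: Pb − Ps = 17.5.)
The less price-elastic side of the market bears the larger share of a per-unit tax.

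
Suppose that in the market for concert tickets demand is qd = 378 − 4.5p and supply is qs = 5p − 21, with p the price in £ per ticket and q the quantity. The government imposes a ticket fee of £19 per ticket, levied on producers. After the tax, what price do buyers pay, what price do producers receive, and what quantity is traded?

Buyers pay £52; producers receive £33; quantity = 144.

Without the tax, 378 − 4.5p = 5p − 21 gives 9.5p = 399, so p* = £42 and q* = 189.
With the tax collected from producers, supply shifts: qs = 5(p − 19) − 21.
Solving gives q = 144 with buyers paying £52 and producers receiving £33 (the £19 wedge).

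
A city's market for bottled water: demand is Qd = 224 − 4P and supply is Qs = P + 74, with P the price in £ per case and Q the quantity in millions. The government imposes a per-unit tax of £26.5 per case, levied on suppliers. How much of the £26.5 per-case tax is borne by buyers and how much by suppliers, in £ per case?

Without the tax, 224 − 4P = P + 74 gives 5P = 150, so P* = £30 and Q* = 104.
With the tax collected from suppliers, supply shifts: Qs = (P − 26.5) + 74.
Solving gives Q = 82.8 with buyers paying £35.3 and suppliers receiving £8.8 (the £26.5 wedge).
Burden on buyers: £5.3; on suppliers: £21.2. (They sum to £26.5.)
The less price-elastic side of the market bears the larger share of a per-unit tax.

Buyers bear £5.3 per case; suppliers bear £21.2 per case.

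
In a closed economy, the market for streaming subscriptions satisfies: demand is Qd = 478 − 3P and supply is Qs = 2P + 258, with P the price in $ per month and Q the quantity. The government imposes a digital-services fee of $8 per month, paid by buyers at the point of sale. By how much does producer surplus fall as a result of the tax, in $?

Producer surplus falls by $1637.76.

Without the tax, 478 − 3P = 2P + 258 gives 5P = 220, so P* = $44 and Q* = 346.
With the tax collected from buyers, demand (in seller-price terms) shifts: Qd = 478 − 3(P + 8).
New equilibrium: buyers pay $47.2, suppliers receive $39.2, Q = 336.4. (Wedge: Pb − Ps = 8.)
ΔPS is the trapezoid between Q = 336.4 and Q = 346 of height $4.8: ½ · (346 + 336.4) · 4.8 = $1637.76.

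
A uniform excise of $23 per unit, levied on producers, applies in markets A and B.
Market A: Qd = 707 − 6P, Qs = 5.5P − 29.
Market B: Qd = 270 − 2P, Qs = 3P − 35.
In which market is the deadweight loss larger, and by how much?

Market A: pre-tax P* = $64, Q* = 323; post-tax Q = 257; deadweight loss = $759.
Market B: pre-tax P* = $61, Q* = 148; post-tax Q = 120.4; deadweight loss = $317.4.
Difference: $759 vs $317.4 → market A is larger by $441.6.

Market A, by $441.6.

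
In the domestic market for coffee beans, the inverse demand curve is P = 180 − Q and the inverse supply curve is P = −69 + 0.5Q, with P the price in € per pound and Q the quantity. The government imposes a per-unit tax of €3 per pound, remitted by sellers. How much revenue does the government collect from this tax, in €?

Tax revenue = €492.

Rewrite in direct form: Qd = 180 − P and Qs = 2P + 138.
Without the tax, 180 − P = 2P + 138 gives 3P = 42, so P* = €14 and Q* = 166.
With the tax collected from sellers, supply shifts: Qs = 2(P − 3) + 138.
Solving gives Q = 164 with buyers paying €16 and sellers receiving €13 (the €3 wedge).
Revenue = t · Q = 3 · 164 = €492.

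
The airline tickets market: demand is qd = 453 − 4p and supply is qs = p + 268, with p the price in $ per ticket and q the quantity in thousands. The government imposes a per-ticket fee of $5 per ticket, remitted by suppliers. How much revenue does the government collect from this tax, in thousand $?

Tax revenue = $1505 thousand.

Before the tax: set 453 − 4p = p + 268 → p* = $37, q* = 305.
With the tax collected from suppliers, supply shifts: qs = (p − 5) + 268.
New equilibrium: consumers pay $38, suppliers receive $33, q = 301. (Wedge: pb − ps = 5.)
Revenue = t · Q = 5 · 301 = $1505.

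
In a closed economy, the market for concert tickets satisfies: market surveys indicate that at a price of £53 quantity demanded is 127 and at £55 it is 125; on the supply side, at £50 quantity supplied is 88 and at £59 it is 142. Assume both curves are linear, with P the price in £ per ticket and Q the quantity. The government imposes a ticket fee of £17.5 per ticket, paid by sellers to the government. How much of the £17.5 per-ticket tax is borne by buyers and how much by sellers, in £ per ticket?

Buyers bear £15 per ticket; sellers bear £2.5 per ticket.

Demand slope: (125 − 127)/(55 − 53) = -1, so Qd = 180 − P.
Supply slope: (142 − 88)/(59 − 50) = 6, so Qs = 6P − 212.
Without the tax, 180 − P = 6P − 212 gives 7P = 392, so P* = £56 and Q* = 124.
With the tax collected from sellers, supply shifts: Qs = 6(P − 17.5) − 212.
New equilibrium: buyers pay £71, sellers receive £53.5, Q = 109. (Wedge: Pb − Ps = 17.5.)
Burden on buyers: £15; on sellers: £2.5. (They sum to £17.5.)
The less price-elastic side of the market bears the larger share of a per-unit tax.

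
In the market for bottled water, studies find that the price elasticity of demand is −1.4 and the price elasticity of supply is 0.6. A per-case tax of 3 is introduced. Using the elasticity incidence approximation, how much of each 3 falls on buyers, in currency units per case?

Buyers bear ≈ 0.9 per case.

Incidence ratio: buyers' share ≈ εs / (εs + |εd|) = 0.6 / (0.6 + 1.4) = 0.3.
So buyers bear ≈ 0.3 × 3 = 0.9; sellers bear 2.1.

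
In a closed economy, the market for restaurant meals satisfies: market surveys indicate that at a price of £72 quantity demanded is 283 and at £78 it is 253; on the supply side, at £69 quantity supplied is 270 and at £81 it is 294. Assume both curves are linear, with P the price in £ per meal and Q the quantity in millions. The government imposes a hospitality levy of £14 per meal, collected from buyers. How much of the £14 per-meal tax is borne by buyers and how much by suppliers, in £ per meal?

Demand slope: (253 − 283)/(78 − 72) = -5, so Qd = 643 − 5P.
Supply slope: (294 − 270)/(81 − 69) = 2, so Qs = 2P + 132.
Before the tax: set 643 − 5P = 2P + 132 → P* = £73, Q* = 278.
With the tax collected from buyers, demand (in seller-price terms) shifts: Qd = 643 − 5(P + 14).
New equilibrium: buyers pay £77, suppliers receive £63, Q = 258. (Wedge: Pb − Ps = 14.)
Burden on buyers: £4; on suppliers: £10. (They sum to £14.)
The less price-elastic side of the market bears the larger share of a per-unit tax.

Buyers bear £4 per meal; suppliers bear £10 per meal.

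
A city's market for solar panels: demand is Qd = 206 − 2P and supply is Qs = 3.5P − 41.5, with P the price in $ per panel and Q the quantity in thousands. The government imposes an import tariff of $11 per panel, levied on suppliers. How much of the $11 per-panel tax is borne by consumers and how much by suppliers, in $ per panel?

Consumers bear $7 per panel; suppliers bear $4 per panel.

Before the tax: set 206 − 2P = 3.5P − 41.5 → P* = $45, Q* = 116.
With the tax collected from suppliers, supply shifts: Qs = 3.5(P − 11) − 41.5.
Solving gives Q = 102 with consumers paying $52 and suppliers receiving $41 (the $11 wedge).
Burden on consumers: $7; on suppliers: $4. (They sum to $11.)
The less price-elastic side of the market bears the larger share of a per-unit tax.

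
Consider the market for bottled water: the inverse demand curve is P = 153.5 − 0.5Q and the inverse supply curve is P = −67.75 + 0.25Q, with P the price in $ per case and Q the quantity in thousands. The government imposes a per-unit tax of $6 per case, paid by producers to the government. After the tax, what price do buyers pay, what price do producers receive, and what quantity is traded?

Inverting to Q(P) form: Qd = 307 − 2P; Qs = 4P + 271.
Before the tax: set 307 − 2P = 4P + 271 → P* = $6, Q* = 295.
With the tax collected from producers, supply shifts: Qs = 4(P − 6) + 271.
New equilibrium: buyers pay $10, producers receive $4, Q = 287. (Wedge: Pb − Ps = 6.)
The less price-elastic side of the market bears the larger share of a per-unit tax.

Buyers pay $10; producers receive $4; quantity = 287.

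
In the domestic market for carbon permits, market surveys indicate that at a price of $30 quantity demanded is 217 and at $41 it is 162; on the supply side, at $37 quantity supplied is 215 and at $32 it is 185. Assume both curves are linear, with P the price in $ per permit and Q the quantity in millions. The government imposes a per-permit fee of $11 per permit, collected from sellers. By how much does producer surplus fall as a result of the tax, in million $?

Producer surplus falls by $910 million.

Demand slope: (162 − 217)/(41 − 30) = -5, so Qd = 367 − 5P.
Supply slope: (185 − 215)/(32 − 37) = 6, so Qs = 6P − 7.
Before the tax: set 367 − 5P = 6P − 7 → P* = $34, Q* = 197.
With the tax collected from sellers, supply shifts: Qs = 6(P − 11) − 7.
New equilibrium: buyers pay $40, sellers receive $29, Q = 167. (Wedge: Pb − Ps = 11.)
ΔPS is the trapezoid between Q = 167 and Q = 197 of height $5: ½ · (197 + 167) · 5 = $910.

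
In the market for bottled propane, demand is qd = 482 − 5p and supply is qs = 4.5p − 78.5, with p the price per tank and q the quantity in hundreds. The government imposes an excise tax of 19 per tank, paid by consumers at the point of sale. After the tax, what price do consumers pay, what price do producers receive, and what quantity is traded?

Without the tax, 482 − 5p = 4.5p − 78.5 gives 9.5p = 560.5, so p* = 59 and q* = 187.
With the tax collected from consumers, demand (in seller-price terms) shifts: qd = 482 − 5(p + 19).
Solving gives q = 142 with consumers paying 68 and producers receiving 49 (the 19 wedge).
The less price-elastic side of the market bears the larger share of a per-unit tax.

Consumers pay 68; producers receive 49; quantity = 142.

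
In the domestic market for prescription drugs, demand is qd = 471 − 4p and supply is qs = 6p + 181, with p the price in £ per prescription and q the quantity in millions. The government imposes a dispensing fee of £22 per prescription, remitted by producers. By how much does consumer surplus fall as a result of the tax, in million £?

Without the tax, 471 − 4p = 6p + 181 gives 10p = 290, so p* = £29 and q* = 355.
With the tax collected from producers, supply shifts: qs = 6(p − 22) + 181.
New equilibrium: consumers pay £42.2, producers receive £20.2, q = 302.2. (Wedge: pb − ps = 22.)
ΔCS is the trapezoid between Q = 302.2 and Q = 355 of height £13.2: ½ · (355 + 302.2) · 13.2 = £4337.52.

Consumer surplus falls by £4337.52 million.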